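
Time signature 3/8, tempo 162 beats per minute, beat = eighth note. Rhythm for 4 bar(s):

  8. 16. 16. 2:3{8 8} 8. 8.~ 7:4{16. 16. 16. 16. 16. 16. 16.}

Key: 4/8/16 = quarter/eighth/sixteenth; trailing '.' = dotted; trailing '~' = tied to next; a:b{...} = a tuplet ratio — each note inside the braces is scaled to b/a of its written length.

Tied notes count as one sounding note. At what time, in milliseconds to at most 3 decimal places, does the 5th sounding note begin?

1. 0.0ms @ 0 + 555.556ms (3/2)
2. 555.556ms @ 3/2 + 277.778ms (3/4)
3. 833.333ms @ 9/4 + 277.778ms (3/4)
4. 1111.111ms @ 3 + 555.556ms (3/2)
5. 1666.667ms @ 9/2 + 555.556ms (3/2)
6. 2222.222ms @ 6 + 555.556ms (3/2)
7. 2777.778ms @ 15/2 + 714.286ms (27/14)
8. 3492.063ms @ 66/7 + 158.73ms (3/7)
9. 3650.794ms @ 69/7 + 158.73ms (3/7)
10. 3809.524ms @ 72/7 + 158.73ms (3/7)
11. 3968.254ms @ 75/7 + 158.73ms (3/7)
12. 4126.984ms @ 78/7 + 158.73ms (3/7)
13. 4285.714ms @ 81/7 + 158.73ms (3/7)

note 5 onset = 9/2b = 1666.667ms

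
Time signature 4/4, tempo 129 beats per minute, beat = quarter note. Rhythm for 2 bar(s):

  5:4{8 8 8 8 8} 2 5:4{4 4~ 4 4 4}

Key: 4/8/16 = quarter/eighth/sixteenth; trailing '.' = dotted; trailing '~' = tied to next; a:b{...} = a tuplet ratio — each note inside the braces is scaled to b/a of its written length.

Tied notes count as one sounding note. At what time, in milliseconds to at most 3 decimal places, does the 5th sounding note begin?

note 5 onset = 8/5b = 744.186ms

1. 0.0ms @ 0 + 186.047ms (2/5)
2. 186.047ms @ 2/5 + 186.047ms (2/5)
3. 372.093ms @ 4/5 + 186.047ms (2/5)
4. 558.14ms @ 6/5 + 186.047ms (2/5)
5. 744.186ms @ 8/5 + 186.047ms (2/5)
6. 930.233ms @ 2 + 930.233ms (2)
7. 1860.465ms @ 4 + 372.093ms (4/5)
8. 2232.558ms @ 24/5 + 744.186ms (8/5)
9. 2976.744ms @ 32/5 + 372.093ms (4/5)
10. 3348.837ms @ 36/5 + 372.093ms (4/5)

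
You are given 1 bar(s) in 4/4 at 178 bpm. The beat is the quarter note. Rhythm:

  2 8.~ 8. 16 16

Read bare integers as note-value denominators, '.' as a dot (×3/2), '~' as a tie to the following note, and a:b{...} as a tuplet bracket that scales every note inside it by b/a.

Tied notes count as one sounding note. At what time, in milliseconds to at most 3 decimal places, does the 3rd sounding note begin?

1. 0.0ms @ 0 + 674.157ms (2)
2. 674.157ms @ 2 + 505.618ms (3/2)
3. 1179.775ms @ 7/2 + 84.27ms (1/4)
4. 1264.045ms @ 15/4 + 84.27ms (1/4)

note 3 onset = 7/2b = 1179.775ms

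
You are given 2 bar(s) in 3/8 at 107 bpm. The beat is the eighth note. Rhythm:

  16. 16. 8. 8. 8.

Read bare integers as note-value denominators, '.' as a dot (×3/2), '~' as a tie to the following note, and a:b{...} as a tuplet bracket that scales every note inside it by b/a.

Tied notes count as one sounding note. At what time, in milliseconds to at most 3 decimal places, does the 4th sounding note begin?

1. 0.0ms @ 0 + 420.561ms (3/4)
2. 420.561ms @ 3/4 + 420.561ms (3/4)
3. 841.121ms @ 3/2 + 841.121ms (3/2)
4. 1682.243ms @ 3 + 841.121ms (3/2)
5. 2523.364ms @ 9/2 + 841.121ms (3/2)

note 4 onset = 3b = 1682.243ms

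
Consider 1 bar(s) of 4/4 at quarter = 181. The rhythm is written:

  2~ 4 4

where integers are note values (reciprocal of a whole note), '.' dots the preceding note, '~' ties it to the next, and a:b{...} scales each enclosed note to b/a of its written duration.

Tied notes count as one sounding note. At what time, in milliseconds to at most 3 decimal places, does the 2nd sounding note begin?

note 2 onset = 3b = 994.475ms

1. 0.0ms @ 0 + 994.475ms (3)
2. 994.475ms @ 3 + 331.492ms (1)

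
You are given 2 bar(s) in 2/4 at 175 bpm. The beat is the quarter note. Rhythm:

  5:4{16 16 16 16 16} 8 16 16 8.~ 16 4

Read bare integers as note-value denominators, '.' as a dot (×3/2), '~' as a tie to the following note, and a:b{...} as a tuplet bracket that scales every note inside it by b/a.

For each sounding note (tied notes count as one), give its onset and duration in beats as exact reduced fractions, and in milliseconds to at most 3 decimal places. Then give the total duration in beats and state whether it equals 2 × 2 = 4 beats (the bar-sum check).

1) 0.0ms=0b +68.571ms=1/5b
2) 68.571ms=1/5b +68.571ms=1/5b
3) 137.143ms=2/5b +68.571ms=1/5b
4) 205.714ms=3/5b +68.571ms=1/5b
5) 274.286ms=4/5b +68.571ms=1/5b
6) 342.857ms=1b +171.429ms=1/2b
7) 514.286ms=3/2b +85.714ms=1/4b
8) 600.0ms=7/4b +85.714ms=1/4b
9) 685.714ms=2b +342.857ms=1b
10) 1028.571ms=3b +342.857ms=1b
Σ=4b of 4 (175bpm 2/4) — PASS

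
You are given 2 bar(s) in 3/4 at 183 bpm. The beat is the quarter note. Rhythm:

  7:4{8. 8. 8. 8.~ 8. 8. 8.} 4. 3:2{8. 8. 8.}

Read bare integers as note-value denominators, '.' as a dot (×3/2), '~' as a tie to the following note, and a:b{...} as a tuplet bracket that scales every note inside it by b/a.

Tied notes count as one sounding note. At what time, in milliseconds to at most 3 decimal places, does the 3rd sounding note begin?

1. 0.0ms @ 0 + 140.515ms (3/7)
2. 140.515ms @ 3/7 + 140.515ms (3/7)
3. 281.03ms @ 6/7 + 140.515ms (3/7)
4. 421.546ms @ 9/7 + 281.03ms (6/7)
5. 702.576ms @ 15/7 + 140.515ms (3/7)
6. 843.091ms @ 18/7 + 140.515ms (3/7)
7. 983.607ms @ 3 + 491.803ms (3/2)
8. 1475.41ms @ 9/2 + 163.934ms (1/2)
9. 1639.344ms @ 5 + 163.934ms (1/2)
10. 1803.279ms @ 11/2 + 163.934ms (1/2)

note 3 onset = 6/7b = 281.03ms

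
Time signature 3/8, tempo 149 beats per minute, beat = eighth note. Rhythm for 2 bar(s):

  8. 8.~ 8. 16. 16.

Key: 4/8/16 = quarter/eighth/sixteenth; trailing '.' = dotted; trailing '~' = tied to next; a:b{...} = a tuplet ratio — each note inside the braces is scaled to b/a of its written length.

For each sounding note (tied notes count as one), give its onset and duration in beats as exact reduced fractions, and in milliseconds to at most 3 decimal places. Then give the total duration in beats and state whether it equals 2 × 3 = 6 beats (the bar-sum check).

1) 0.0ms=0b +604.027ms=3/2b
2) 604.027ms=3/2b +1208.054ms=3b
3) 1812.081ms=9/2b +302.013ms=3/4b
4) 2114.094ms=21/4b +302.013ms=3/4b
Σ=6b of 6 (149bpm 3/8) — PASS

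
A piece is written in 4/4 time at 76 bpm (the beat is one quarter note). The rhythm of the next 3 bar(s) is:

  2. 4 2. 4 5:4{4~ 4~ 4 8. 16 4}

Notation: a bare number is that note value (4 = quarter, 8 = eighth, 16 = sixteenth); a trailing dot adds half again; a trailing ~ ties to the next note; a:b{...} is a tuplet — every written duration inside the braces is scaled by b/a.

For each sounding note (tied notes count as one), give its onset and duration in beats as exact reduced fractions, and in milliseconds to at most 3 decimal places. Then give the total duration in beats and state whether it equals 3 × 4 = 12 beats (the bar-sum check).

1) 0.0ms=0b +2368.421ms=3b
2) 2368.421ms=3b +789.474ms=1b
3) 3157.895ms=4b +2368.421ms=3b
4) 5526.316ms=7b +789.474ms=1b
5) 6315.789ms=8b +1894.737ms=12/5b
6) 8210.526ms=52/5b +473.684ms=3/5b
7) 8684.211ms=11b +157.895ms=1/5b
8) 8842.105ms=56/5b +631.579ms=4/5b
Σ=12b of 12 (76bpm 4/4) — PASS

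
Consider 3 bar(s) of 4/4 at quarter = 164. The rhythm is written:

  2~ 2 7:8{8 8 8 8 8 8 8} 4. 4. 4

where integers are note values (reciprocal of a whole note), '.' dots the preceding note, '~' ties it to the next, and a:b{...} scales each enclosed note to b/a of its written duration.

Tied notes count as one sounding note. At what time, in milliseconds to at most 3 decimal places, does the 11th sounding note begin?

note 11 onset = 11b = 4024.39ms

1. 0.0ms @ 0 + 1463.415ms (4)
2. 1463.415ms @ 4 + 209.059ms (4/7)
3. 1672.474ms @ 32/7 + 209.059ms (4/7)
4. 1881.533ms @ 36/7 + 209.059ms (4/7)
5. 2090.592ms @ 40/7 + 209.059ms (4/7)
6. 2299.652ms @ 44/7 + 209.059ms (4/7)
7. 2508.711ms @ 48/7 + 209.059ms (4/7)
8. 2717.77ms @ 52/7 + 209.059ms (4/7)
9. 2926.829ms @ 8 + 548.78ms (3/2)
10. 3475.61ms @ 19/2 + 548.78ms (3/2)
11. 4024.39ms @ 11 + 365.854ms (1)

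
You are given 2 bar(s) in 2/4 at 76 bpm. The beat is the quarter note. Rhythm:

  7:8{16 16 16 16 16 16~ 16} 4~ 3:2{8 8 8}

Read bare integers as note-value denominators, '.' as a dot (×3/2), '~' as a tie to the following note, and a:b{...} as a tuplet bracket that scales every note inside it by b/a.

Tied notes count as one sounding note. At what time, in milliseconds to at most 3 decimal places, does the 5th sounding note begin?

note 5 onset = 8/7b = 902.256ms

1. 0.0ms @ 0 + 225.564ms (2/7)
2. 225.564ms @ 2/7 + 225.564ms (2/7)
3. 451.128ms @ 4/7 + 225.564ms (2/7)
4. 676.692ms @ 6/7 + 225.564ms (2/7)
5. 902.256ms @ 8/7 + 225.564ms (2/7)
6. 1127.82ms @ 10/7 + 451.128ms (4/7)
7. 1578.947ms @ 2 + 1052.632ms (4/3)
8. 2631.579ms @ 10/3 + 263.158ms (1/3)
9. 2894.737ms @ 11/3 + 263.158ms (1/3)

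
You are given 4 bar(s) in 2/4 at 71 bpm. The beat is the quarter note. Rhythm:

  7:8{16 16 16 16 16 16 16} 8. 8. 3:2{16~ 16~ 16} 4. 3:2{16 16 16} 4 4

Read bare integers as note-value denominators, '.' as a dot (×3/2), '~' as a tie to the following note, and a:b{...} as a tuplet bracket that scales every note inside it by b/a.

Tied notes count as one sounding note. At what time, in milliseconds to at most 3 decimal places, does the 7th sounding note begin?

1. 0.0ms @ 0 + 241.449ms (2/7)
2. 241.449ms @ 2/7 + 241.449ms (2/7)
3. 482.897ms @ 4/7 + 241.449ms (2/7)
4. 724.346ms @ 6/7 + 241.449ms (2/7)
5. 965.795ms @ 8/7 + 241.449ms (2/7)
6. 1207.243ms @ 10/7 + 241.449ms (2/7)
7. 1448.692ms @ 12/7 + 241.449ms (2/7)
8. 1690.141ms @ 2 + 633.803ms (3/4)
9. 2323.944ms @ 11/4 + 633.803ms (3/4)
10. 2957.746ms @ 7/2 + 422.535ms (1/2)
11. 3380.282ms @ 4 + 1267.606ms (3/2)
12. 4647.887ms @ 11/2 + 140.845ms (1/6)
13. 4788.732ms @ 17/3 + 140.845ms (1/6)
14. 4929.577ms @ 35/6 + 140.845ms (1/6)
15. 5070.423ms @ 6 + 845.07ms (1)
16. 5915.493ms @ 7 + 845.07ms (1)

note 7 onset = 12/7b = 1448.692ms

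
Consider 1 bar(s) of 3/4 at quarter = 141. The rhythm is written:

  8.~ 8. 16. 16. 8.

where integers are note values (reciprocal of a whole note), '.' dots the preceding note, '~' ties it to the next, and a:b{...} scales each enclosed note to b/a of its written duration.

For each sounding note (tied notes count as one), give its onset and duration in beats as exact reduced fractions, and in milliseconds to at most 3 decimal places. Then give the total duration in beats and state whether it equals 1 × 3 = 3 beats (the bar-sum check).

1) 0.0ms=0b +638.298ms=3/2b
2) 638.298ms=3/2b +159.574ms=3/8b
3) 797.872ms=15/8b +159.574ms=3/8b
4) 957.447ms=9/4b +319.149ms=3/4b
Σ=3b of 3 (141bpm 3/4) — PASS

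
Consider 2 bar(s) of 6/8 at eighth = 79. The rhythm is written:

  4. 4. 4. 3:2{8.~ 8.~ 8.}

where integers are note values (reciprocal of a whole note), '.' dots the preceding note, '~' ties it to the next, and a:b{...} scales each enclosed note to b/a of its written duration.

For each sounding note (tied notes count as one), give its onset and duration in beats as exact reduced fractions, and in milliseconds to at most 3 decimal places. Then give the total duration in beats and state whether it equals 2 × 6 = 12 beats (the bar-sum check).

1) 0.0ms=0b +2278.481ms=3b
2) 2278.481ms=3b +2278.481ms=3b
3) 4556.962ms=6b +2278.481ms=3b
4) 6835.443ms=9b +2278.481ms=3b
Σ=12b of 12 (79bpm 6/8) — PASS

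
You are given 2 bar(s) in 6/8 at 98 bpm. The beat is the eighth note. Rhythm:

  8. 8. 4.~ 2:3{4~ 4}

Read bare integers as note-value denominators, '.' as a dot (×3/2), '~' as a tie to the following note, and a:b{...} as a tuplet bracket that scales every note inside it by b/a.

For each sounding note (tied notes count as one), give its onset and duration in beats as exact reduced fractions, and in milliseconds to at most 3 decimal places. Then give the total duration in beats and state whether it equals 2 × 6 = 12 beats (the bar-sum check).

1) 0.0ms=0b +918.367ms=3/2b
2) 918.367ms=3/2b +918.367ms=3/2b
3) 1836.735ms=3b +5510.204ms=9b
Σ=12b of 12 (98bpm 6/8) — PASS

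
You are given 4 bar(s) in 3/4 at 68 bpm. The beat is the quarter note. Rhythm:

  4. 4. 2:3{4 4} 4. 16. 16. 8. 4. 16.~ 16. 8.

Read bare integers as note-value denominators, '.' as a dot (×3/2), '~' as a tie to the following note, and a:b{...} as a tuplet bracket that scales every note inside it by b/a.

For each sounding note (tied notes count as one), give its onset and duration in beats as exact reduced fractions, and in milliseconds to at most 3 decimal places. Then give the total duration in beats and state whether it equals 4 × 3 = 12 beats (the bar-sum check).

1) 0.0ms=0b +1323.529ms=3/2b
2) 1323.529ms=3/2b +1323.529ms=3/2b
3) 2647.059ms=3b +1323.529ms=3/2b
4) 3970.588ms=9/2b +1323.529ms=3/2b
5) 5294.118ms=6b +1323.529ms=3/2b
6) 6617.647ms=15/2b +330.882ms=3/8b
7) 6948.529ms=63/8b +330.882ms=3/8b
8) 7279.412ms=33/4b +661.765ms=3/4b
9) 7941.176ms=9b +1323.529ms=3/2b
10) 9264.706ms=21/2b +661.765ms=3/4b
11) 9926.471ms=45/4b +661.765ms=3/4b
Σ=12b of 12 (68bpm 3/4) — PASS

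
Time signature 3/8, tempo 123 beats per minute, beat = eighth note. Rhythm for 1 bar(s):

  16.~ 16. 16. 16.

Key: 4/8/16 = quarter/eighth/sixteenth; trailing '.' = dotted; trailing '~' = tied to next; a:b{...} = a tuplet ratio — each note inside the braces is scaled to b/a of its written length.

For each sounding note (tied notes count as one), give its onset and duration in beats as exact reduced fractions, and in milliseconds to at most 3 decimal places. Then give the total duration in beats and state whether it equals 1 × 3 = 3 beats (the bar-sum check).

1) 0.0ms=0b +731.707ms=3/2b
2) 731.707ms=3/2b +365.854ms=3/4b
3) 1097.561ms=9/4b +365.854ms=3/4b
Σ=3b of 3 (123bpm 3/8) — PASS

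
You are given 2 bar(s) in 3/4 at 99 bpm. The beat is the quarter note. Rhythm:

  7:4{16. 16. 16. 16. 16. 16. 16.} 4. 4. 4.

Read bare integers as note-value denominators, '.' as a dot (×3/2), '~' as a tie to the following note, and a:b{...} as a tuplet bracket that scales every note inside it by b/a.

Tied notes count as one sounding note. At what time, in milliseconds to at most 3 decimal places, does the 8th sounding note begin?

note 8 onset = 3/2b = 909.091ms

1. 0.0ms @ 0 + 129.87ms (3/14)
2. 129.87ms @ 3/14 + 129.87ms (3/14)
3. 259.74ms @ 3/7 + 129.87ms (3/14)
4. 389.61ms @ 9/14 + 129.87ms (3/14)
5. 519.481ms @ 6/7 + 129.87ms (3/14)
6. 649.351ms @ 15/14 + 129.87ms (3/14)
7. 779.221ms @ 9/7 + 129.87ms (3/14)
8. 909.091ms @ 3/2 + 909.091ms (3/2)
9. 1818.182ms @ 3 + 909.091ms (3/2)
10. 2727.273ms @ 9/2 + 909.091ms (3/2)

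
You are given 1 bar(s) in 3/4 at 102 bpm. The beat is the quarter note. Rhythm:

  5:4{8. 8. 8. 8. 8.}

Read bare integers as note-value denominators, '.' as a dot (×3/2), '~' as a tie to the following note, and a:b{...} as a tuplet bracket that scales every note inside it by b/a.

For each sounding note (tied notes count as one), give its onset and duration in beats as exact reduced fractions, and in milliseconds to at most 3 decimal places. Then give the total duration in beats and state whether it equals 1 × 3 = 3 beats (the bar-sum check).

1) 0.0ms=0b +352.941ms=3/5b
2) 352.941ms=3/5b +352.941ms=3/5b
3) 705.882ms=6/5b +352.941ms=3/5b
4) 1058.824ms=9/5b +352.941ms=3/5b
5) 1411.765ms=12/5b +352.941ms=3/5b
Σ=3b of 3 (102bpm 3/4) — PASS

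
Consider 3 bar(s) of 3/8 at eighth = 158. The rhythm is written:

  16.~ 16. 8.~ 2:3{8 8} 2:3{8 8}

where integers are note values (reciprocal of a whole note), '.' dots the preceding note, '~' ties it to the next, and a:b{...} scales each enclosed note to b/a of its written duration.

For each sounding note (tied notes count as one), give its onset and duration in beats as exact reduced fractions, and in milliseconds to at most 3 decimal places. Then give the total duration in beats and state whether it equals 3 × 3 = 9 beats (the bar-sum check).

1) 0.0ms=0b +569.62ms=3/2b
2) 569.62ms=3/2b +1139.241ms=3b
3) 1708.861ms=9/2b +569.62ms=3/2b
4) 2278.481ms=6b +569.62ms=3/2b
5) 2848.101ms=15/2b +569.62ms=3/2b
Σ=9b of 9 (158bpm 3/8) — PASS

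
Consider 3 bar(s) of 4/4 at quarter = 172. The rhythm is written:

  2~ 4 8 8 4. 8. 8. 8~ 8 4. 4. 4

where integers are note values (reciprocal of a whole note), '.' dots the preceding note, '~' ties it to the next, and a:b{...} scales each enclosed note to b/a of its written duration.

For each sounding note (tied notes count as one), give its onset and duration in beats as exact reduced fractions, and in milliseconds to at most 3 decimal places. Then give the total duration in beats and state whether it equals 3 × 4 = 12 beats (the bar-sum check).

1) 0.0ms=0b +1046.512ms=3b
2) 1046.512ms=3b +174.419ms=1/2b
3) 1220.93ms=7/2b +174.419ms=1/2b
4) 1395.349ms=4b +523.256ms=3/2b
5) 1918.605ms=11/2b +261.628ms=3/4b
6) 2180.233ms=25/4b +261.628ms=3/4b
7) 2441.86ms=7b +348.837ms=1b
8) 2790.698ms=8b +523.256ms=3/2b
9) 3313.953ms=19/2b +523.256ms=3/2b
10) 3837.209ms=11b +348.837ms=1b
Σ=12b of 12 (172bpm 4/4) — PASS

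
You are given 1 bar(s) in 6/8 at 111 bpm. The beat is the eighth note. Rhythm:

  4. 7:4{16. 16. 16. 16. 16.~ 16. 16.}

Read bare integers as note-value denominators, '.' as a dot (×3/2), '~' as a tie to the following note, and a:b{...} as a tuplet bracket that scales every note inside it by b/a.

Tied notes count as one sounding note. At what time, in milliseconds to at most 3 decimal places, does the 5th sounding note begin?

1. 0.0ms @ 0 + 1621.622ms (3)
2. 1621.622ms @ 3 + 231.66ms (3/7)
3. 1853.282ms @ 24/7 + 231.66ms (3/7)
4. 2084.942ms @ 27/7 + 231.66ms (3/7)
5. 2316.602ms @ 30/7 + 231.66ms (3/7)
6. 2548.263ms @ 33/7 + 463.32ms (6/7)
7. 3011.583ms @ 39/7 + 231.66ms (3/7)

note 5 onset = 30/7b = 2316.602ms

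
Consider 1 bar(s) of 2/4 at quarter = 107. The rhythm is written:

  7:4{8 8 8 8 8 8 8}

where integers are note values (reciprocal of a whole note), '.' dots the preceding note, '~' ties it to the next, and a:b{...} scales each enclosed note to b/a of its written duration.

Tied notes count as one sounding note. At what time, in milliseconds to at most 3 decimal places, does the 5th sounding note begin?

1. 0.0ms @ 0 + 160.214ms (2/7)
2. 160.214ms @ 2/7 + 160.214ms (2/7)
3. 320.427ms @ 4/7 + 160.214ms (2/7)
4. 480.641ms @ 6/7 + 160.214ms (2/7)
5. 640.854ms @ 8/7 + 160.214ms (2/7)
6. 801.068ms @ 10/7 + 160.214ms (2/7)
7. 961.282ms @ 12/7 + 160.214ms (2/7)

note 5 onset = 8/7b = 640.854ms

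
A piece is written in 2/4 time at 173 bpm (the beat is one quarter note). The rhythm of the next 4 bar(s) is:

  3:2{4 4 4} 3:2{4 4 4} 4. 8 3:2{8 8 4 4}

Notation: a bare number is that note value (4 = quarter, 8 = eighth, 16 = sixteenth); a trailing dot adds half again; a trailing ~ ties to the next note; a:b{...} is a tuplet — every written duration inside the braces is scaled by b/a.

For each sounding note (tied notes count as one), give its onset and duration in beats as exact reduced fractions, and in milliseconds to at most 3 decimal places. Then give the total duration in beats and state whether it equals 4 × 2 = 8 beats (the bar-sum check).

1) 0.0ms=0b +231.214ms=2/3b
2) 231.214ms=2/3b +231.214ms=2/3b
3) 462.428ms=4/3b +231.214ms=2/3b
4) 693.642ms=2b +231.214ms=2/3b
5) 924.855ms=8/3b +231.214ms=2/3b
6) 1156.069ms=10/3b +231.214ms=2/3b
7) 1387.283ms=4b +520.231ms=3/2b
8) 1907.514ms=11/2b +173.41ms=1/2b
9) 2080.925ms=6b +115.607ms=1/3b
10) 2196.532ms=19/3b +115.607ms=1/3b
11) 2312.139ms=20/3b +231.214ms=2/3b
12) 2543.353ms=22/3b +231.214ms=2/3b
Σ=8b of 8 (173bpm 2/4) — PASS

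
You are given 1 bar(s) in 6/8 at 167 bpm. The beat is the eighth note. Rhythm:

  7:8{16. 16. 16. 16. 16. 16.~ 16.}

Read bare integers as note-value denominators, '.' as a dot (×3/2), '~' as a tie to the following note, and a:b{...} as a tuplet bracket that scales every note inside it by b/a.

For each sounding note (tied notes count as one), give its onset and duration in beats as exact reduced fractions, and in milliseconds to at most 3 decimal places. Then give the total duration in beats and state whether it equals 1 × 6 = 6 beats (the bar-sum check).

1) 0.0ms=0b +307.956ms=6/7b
2) 307.956ms=6/7b +307.956ms=6/7b
3) 615.911ms=12/7b +307.956ms=6/7b
4) 923.867ms=18/7b +307.956ms=6/7b
5) 1231.822ms=24/7b +307.956ms=6/7b
6) 1539.778ms=30/7b +615.911ms=12/7b
Σ=6b of 6 (167bpm 6/8) — PASS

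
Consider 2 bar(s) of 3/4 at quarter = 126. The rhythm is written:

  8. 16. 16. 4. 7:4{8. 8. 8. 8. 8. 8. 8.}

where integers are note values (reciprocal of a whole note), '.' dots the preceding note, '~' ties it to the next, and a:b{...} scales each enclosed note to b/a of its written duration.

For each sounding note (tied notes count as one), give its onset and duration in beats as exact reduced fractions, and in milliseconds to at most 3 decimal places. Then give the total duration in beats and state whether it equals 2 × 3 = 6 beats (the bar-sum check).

1) 0.0ms=0b +357.143ms=3/4b
2) 357.143ms=3/4b +178.571ms=3/8b
3) 535.714ms=9/8b +178.571ms=3/8b
4) 714.286ms=3/2b +714.286ms=3/2b
5) 1428.571ms=3b +204.082ms=3/7b
6) 1632.653ms=24/7b +204.082ms=3/7b
7) 1836.735ms=27/7b +204.082ms=3/7b
8) 2040.816ms=30/7b +204.082ms=3/7b
9) 2244.898ms=33/7b +204.082ms=3/7b
10) 2448.98ms=36/7b +204.082ms=3/7b
11) 2653.061ms=39/7b +204.082ms=3/7b
Σ=6b of 6 (126bpm 3/4) — PASS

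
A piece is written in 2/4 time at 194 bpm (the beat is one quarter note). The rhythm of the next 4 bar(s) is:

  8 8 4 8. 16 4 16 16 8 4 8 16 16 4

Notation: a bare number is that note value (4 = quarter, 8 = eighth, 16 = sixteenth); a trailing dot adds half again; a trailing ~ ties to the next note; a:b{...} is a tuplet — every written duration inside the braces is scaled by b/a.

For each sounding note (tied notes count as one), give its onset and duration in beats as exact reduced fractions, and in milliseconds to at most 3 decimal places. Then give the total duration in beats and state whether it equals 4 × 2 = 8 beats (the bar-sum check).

1) 0.0ms=0b +154.639ms=1/2b
2) 154.639ms=1/2b +154.639ms=1/2b
3) 309.278ms=1b +309.278ms=1b
4) 618.557ms=2b +231.959ms=3/4b
5) 850.515ms=11/4b +77.32ms=1/4b
6) 927.835ms=3b +309.278ms=1b
7) 1237.113ms=4b +77.32ms=1/4b
8) 1314.433ms=17/4b +77.32ms=1/4b
9) 1391.753ms=9/2b +154.639ms=1/2b
10) 1546.392ms=5b +309.278ms=1b
11) 1855.67ms=6b +154.639ms=1/2b
12) 2010.309ms=13/2b +77.32ms=1/4b
13) 2087.629ms=27/4b +77.32ms=1/4b
14) 2164.948ms=7b +309.278ms=1b
Σ=8b of 8 (194bpm 2/4) — PASS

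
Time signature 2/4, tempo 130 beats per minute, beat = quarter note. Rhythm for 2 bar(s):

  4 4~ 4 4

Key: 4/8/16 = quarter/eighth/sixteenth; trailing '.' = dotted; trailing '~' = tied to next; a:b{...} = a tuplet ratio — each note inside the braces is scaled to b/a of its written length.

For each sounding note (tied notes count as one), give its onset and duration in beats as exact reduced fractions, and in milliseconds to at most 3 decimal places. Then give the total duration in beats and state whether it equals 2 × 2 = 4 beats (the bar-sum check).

1) 0.0ms=0b +461.538ms=1b
2) 461.538ms=1b +923.077ms=2b
3) 1384.615ms=3b +461.538ms=1b
Σ=4b of 4 (130bpm 2/4) — PASS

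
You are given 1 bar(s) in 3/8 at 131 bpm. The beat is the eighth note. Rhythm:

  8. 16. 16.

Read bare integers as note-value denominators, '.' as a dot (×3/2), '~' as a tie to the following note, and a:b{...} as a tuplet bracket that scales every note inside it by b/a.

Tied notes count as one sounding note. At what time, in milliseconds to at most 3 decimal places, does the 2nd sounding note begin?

note 2 onset = 3/2b = 687.023ms

1. 0.0ms @ 0 + 687.023ms (3/2)
2. 687.023ms @ 3/2 + 343.511ms (3/4)
3. 1030.534ms @ 9/4 + 343.511ms (3/4)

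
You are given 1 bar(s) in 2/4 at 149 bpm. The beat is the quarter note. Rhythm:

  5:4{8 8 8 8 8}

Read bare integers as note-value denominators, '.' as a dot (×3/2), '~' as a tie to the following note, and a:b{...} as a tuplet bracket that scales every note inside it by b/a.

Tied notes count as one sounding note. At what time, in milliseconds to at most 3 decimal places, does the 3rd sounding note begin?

1. 0.0ms @ 0 + 161.074ms (2/5)
2. 161.074ms @ 2/5 + 161.074ms (2/5)
3. 322.148ms @ 4/5 + 161.074ms (2/5)
4. 483.221ms @ 6/5 + 161.074ms (2/5)
5. 644.295ms @ 8/5 + 161.074ms (2/5)

note 3 onset = 4/5b = 322.148ms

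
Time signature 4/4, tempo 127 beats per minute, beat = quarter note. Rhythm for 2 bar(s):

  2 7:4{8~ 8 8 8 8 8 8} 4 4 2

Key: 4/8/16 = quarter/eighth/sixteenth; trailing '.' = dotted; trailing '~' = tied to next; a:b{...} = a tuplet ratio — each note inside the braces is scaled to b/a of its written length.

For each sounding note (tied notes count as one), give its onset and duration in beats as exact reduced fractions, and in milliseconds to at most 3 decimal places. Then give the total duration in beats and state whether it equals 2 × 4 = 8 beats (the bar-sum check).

1) 0.0ms=0b +944.882ms=2b
2) 944.882ms=2b +269.966ms=4/7b
3) 1214.848ms=18/7b +134.983ms=2/7b
4) 1349.831ms=20/7b +134.983ms=2/7b
5) 1484.814ms=22/7b +134.983ms=2/7b
6) 1619.798ms=24/7b +134.983ms=2/7b
7) 1754.781ms=26/7b +134.983ms=2/7b
8) 1889.764ms=4b +472.441ms=1b
9) 2362.205ms=5b +472.441ms=1b
10) 2834.646ms=6b +944.882ms=2b
Σ=8b of 8 (127bpm 4/4) — PASS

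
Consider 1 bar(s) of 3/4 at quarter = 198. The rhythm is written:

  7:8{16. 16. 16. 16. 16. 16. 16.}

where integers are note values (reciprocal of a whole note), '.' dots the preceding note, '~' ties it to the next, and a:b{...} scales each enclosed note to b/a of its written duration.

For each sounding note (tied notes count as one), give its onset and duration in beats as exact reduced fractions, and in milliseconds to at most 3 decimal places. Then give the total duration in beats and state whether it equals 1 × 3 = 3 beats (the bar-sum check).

1) 0.0ms=0b +129.87ms=3/7b
2) 129.87ms=3/7b +129.87ms=3/7b
3) 259.74ms=6/7b +129.87ms=3/7b
4) 389.61ms=9/7b +129.87ms=3/7b
5) 519.481ms=12/7b +129.87ms=3/7b
6) 649.351ms=15/7b +129.87ms=3/7b
7) 779.221ms=18/7b +129.87ms=3/7b
Σ=3b of 3 (198bpm 3/4) — PASS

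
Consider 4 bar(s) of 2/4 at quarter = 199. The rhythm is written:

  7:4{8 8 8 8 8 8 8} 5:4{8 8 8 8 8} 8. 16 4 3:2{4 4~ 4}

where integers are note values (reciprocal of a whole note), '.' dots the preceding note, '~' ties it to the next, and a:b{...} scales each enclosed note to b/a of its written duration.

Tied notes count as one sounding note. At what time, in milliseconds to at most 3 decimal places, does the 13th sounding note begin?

1. 0.0ms @ 0 + 86.145ms (2/7)
2. 86.145ms @ 2/7 + 86.145ms (2/7)
3. 172.29ms @ 4/7 + 86.145ms (2/7)
4. 258.435ms @ 6/7 + 86.145ms (2/7)
5. 344.58ms @ 8/7 + 86.145ms (2/7)
6. 430.725ms @ 10/7 + 86.145ms (2/7)
7. 516.87ms @ 12/7 + 86.145ms (2/7)
8. 603.015ms @ 2 + 120.603ms (2/5)
9. 723.618ms @ 12/5 + 120.603ms (2/5)
10. 844.221ms @ 14/5 + 120.603ms (2/5)
11. 964.824ms @ 16/5 + 120.603ms (2/5)
12. 1085.427ms @ 18/5 + 120.603ms (2/5)
13. 1206.03ms @ 4 + 226.131ms (3/4)
14. 1432.161ms @ 19/4 + 75.377ms (1/4)
15. 1507.538ms @ 5 + 301.508ms (1)
16. 1809.045ms @ 6 + 201.005ms (2/3)
17. 2010.05ms @ 20/3 + 402.01ms (4/3)

note 13 onset = 4b = 1206.03ms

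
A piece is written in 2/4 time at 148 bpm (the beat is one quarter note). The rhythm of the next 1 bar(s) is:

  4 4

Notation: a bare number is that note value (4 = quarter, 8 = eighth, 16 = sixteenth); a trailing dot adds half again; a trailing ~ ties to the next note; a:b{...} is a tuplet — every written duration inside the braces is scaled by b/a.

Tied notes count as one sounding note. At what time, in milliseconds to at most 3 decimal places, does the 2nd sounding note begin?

note 2 onset = 1b = 405.405ms

1. 0.0ms @ 0 + 405.405ms (1)
2. 405.405ms @ 1 + 405.405ms (1)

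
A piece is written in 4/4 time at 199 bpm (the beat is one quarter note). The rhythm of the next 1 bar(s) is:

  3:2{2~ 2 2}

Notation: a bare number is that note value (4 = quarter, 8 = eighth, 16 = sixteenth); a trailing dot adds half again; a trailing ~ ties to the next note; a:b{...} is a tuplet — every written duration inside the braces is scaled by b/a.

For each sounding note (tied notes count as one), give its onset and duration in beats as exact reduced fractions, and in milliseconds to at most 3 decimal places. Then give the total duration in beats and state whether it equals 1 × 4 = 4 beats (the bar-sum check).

1) 0.0ms=0b +804.02ms=8/3b
2) 804.02ms=8/3b +402.01ms=4/3b
Σ=4b of 4 (199bpm 4/4) — PASS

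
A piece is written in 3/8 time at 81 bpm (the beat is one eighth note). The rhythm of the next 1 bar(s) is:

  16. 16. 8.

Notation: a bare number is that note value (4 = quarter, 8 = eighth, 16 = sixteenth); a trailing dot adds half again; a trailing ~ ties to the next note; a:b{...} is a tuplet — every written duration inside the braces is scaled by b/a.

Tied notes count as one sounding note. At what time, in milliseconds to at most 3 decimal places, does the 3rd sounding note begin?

note 3 onset = 3/2b = 1111.111ms

1. 0.0ms @ 0 + 555.556ms (3/4)
2. 555.556ms @ 3/4 + 555.556ms (3/4)
3. 1111.111ms @ 3/2 + 1111.111ms (3/2)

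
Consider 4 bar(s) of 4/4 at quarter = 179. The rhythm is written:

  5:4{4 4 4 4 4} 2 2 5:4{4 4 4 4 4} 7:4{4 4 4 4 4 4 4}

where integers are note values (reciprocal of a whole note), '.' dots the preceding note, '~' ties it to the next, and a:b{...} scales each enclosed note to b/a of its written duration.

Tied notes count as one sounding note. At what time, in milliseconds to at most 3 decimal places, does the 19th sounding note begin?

1. 0.0ms @ 0 + 268.156ms (4/5)
2. 268.156ms @ 4/5 + 268.156ms (4/5)
3. 536.313ms @ 8/5 + 268.156ms (4/5)
4. 804.469ms @ 12/5 + 268.156ms (4/5)
5. 1072.626ms @ 16/5 + 268.156ms (4/5)
6. 1340.782ms @ 4 + 670.391ms (2)
7. 2011.173ms @ 6 + 670.391ms (2)
8. 2681.564ms @ 8 + 268.156ms (4/5)
9. 2949.721ms @ 44/5 + 268.156ms (4/5)
10. 3217.877ms @ 48/5 + 268.156ms (4/5)
11. 3486.034ms @ 52/5 + 268.156ms (4/5)
12. 3754.19ms @ 56/5 + 268.156ms (4/5)
13. 4022.346ms @ 12 + 191.54ms (4/7)
14. 4213.887ms @ 88/7 + 191.54ms (4/7)
15. 4405.427ms @ 92/7 + 191.54ms (4/7)
16. 4596.967ms @ 96/7 + 191.54ms (4/7)
17. 4788.508ms @ 100/7 + 191.54ms (4/7)
18. 4980.048ms @ 104/7 + 191.54ms (4/7)
19. 5171.588ms @ 108/7 + 191.54ms (4/7)

note 19 onset = 108/7b = 5171.588ms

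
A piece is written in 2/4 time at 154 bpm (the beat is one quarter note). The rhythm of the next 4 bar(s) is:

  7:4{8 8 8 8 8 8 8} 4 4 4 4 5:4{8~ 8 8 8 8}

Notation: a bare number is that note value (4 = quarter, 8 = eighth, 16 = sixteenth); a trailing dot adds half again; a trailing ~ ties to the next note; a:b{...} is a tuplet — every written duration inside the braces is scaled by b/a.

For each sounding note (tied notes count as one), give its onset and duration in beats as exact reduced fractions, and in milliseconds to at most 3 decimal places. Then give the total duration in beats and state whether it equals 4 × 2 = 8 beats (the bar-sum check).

1) 0.0ms=0b +111.317ms=2/7b
2) 111.317ms=2/7b +111.317ms=2/7b
3) 222.635ms=4/7b +111.317ms=2/7b
4) 333.952ms=6/7b +111.317ms=2/7b
5) 445.269ms=8/7b +111.317ms=2/7b
6) 556.586ms=10/7b +111.317ms=2/7b
7) 667.904ms=12/7b +111.317ms=2/7b
8) 779.221ms=2b +389.61ms=1b
9) 1168.831ms=3b +389.61ms=1b
10) 1558.442ms=4b +389.61ms=1b
11) 1948.052ms=5b +389.61ms=1b
12) 2337.662ms=6b +311.688ms=4/5b
13) 2649.351ms=34/5b +155.844ms=2/5b
14) 2805.195ms=36/5b +155.844ms=2/5b
15) 2961.039ms=38/5b +155.844ms=2/5b
Σ=8b of 8 (154bpm 2/4) — PASS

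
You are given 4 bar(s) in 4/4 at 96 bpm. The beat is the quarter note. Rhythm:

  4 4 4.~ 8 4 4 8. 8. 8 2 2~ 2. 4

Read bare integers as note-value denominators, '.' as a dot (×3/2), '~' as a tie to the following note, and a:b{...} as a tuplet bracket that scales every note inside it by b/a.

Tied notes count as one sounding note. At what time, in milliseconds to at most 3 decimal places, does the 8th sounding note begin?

note 8 onset = 15/2b = 4687.5ms

1. 0.0ms @ 0 + 625.0ms (1)
2. 625.0ms @ 1 + 625.0ms (1)
3. 1250.0ms @ 2 + 1250.0ms (2)
4. 2500.0ms @ 4 + 625.0ms (1)
5. 3125.0ms @ 5 + 625.0ms (1)
6. 3750.0ms @ 6 + 468.75ms (3/4)
7. 4218.75ms @ 27/4 + 468.75ms (3/4)
8. 4687.5ms @ 15/2 + 312.5ms (1/2)
9. 5000.0ms @ 8 + 1250.0ms (2)
10. 6250.0ms @ 10 + 3125.0ms (5)
11. 9375.0ms @ 15 + 625.0ms (1)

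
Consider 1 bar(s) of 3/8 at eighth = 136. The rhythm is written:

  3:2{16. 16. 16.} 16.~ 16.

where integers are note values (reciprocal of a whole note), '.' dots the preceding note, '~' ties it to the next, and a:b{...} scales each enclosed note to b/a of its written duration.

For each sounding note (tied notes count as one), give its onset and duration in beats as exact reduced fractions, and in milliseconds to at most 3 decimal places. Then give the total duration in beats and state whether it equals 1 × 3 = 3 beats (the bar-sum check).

1) 0.0ms=0b +220.588ms=1/2b
2) 220.588ms=1/2b +220.588ms=1/2b
3) 441.176ms=1b +220.588ms=1/2b
4) 661.765ms=3/2b +661.765ms=3/2b
Σ=3b of 3 (136bpm 3/8) — PASS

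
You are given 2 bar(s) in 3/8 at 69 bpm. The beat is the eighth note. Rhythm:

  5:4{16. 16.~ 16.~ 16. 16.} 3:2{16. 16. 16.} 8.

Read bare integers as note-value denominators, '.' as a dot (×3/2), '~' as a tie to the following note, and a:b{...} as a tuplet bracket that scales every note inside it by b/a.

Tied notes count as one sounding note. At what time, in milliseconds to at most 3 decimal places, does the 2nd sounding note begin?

note 2 onset = 3/5b = 521.739ms

1. 0.0ms @ 0 + 521.739ms (3/5)
2. 521.739ms @ 3/5 + 1565.217ms (9/5)
3. 2086.957ms @ 12/5 + 521.739ms (3/5)
4. 2608.696ms @ 3 + 434.783ms (1/2)
5. 3043.478ms @ 7/2 + 434.783ms (1/2)
6. 3478.261ms @ 4 + 434.783ms (1/2)
7. 3913.043ms @ 9/2 + 1304.348ms (3/2)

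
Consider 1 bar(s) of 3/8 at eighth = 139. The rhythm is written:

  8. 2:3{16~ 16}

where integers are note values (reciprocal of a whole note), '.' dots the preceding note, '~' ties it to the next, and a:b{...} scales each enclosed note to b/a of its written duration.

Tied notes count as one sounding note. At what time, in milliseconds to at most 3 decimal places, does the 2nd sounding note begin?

1. 0.0ms @ 0 + 647.482ms (3/2)
2. 647.482ms @ 3/2 + 647.482ms (3/2)

note 2 onset = 3/2b = 647.482ms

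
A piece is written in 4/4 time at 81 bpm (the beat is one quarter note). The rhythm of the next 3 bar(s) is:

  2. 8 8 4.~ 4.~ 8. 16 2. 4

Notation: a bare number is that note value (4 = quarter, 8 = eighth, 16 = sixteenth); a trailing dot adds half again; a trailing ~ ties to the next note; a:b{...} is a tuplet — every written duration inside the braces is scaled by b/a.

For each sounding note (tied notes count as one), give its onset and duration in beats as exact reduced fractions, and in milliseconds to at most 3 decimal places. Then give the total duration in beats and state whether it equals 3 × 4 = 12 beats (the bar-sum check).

1) 0.0ms=0b +2222.222ms=3b
2) 2222.222ms=3b +370.37ms=1/2b
3) 2592.593ms=7/2b +370.37ms=1/2b
4) 2962.963ms=4b +2777.778ms=15/4b
5) 5740.741ms=31/4b +185.185ms=1/4b
6) 5925.926ms=8b +2222.222ms=3b
7) 8148.148ms=11b +740.741ms=1b
Σ=12b of 12 (81bpm 4/4) — PASS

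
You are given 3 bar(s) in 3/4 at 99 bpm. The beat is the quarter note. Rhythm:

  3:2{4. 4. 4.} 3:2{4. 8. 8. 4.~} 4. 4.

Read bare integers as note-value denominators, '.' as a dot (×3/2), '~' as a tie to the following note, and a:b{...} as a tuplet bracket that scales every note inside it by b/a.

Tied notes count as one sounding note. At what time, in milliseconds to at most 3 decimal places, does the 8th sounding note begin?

note 8 onset = 15/2b = 4545.455ms

1. 0.0ms @ 0 + 606.061ms (1)
2. 606.061ms @ 1 + 606.061ms (1)
3. 1212.121ms @ 2 + 606.061ms (1)
4. 1818.182ms @ 3 + 606.061ms (1)
5. 2424.242ms @ 4 + 303.03ms (1/2)
6. 2727.273ms @ 9/2 + 303.03ms (1/2)
7. 3030.303ms @ 5 + 1515.152ms (5/2)
8. 4545.455ms @ 15/2 + 909.091ms (3/2)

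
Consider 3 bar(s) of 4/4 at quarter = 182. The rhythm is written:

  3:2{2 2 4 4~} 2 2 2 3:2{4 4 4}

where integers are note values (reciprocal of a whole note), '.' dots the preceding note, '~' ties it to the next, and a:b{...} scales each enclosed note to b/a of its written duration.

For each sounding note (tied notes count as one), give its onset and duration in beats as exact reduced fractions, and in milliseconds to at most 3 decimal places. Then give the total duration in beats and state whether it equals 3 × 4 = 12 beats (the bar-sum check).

1) 0.0ms=0b +439.56ms=4/3b
2) 439.56ms=4/3b +439.56ms=4/3b
3) 879.121ms=8/3b +219.78ms=2/3b
4) 1098.901ms=10/3b +879.121ms=8/3b
5) 1978.022ms=6b +659.341ms=2b
6) 2637.363ms=8b +659.341ms=2b
7) 3296.703ms=10b +219.78ms=2/3b
8) 3516.484ms=32/3b +219.78ms=2/3b
9) 3736.264ms=34/3b +219.78ms=2/3b
Σ=12b of 12 (182bpm 4/4) — PASS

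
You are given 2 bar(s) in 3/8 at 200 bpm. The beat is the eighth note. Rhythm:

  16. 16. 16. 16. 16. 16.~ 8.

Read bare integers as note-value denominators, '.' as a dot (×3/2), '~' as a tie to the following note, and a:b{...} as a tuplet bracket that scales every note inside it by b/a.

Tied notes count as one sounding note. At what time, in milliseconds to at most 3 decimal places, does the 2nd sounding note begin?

note 2 onset = 3/4b = 225.0ms

1. 0.0ms @ 0 + 225.0ms (3/4)
2. 225.0ms @ 3/4 + 225.0ms (3/4)
3. 450.0ms @ 3/2 + 225.0ms (3/4)
4. 675.0ms @ 9/4 + 225.0ms (3/4)
5. 900.0ms @ 3 + 225.0ms (3/4)
6. 1125.0ms @ 15/4 + 675.0ms (9/4)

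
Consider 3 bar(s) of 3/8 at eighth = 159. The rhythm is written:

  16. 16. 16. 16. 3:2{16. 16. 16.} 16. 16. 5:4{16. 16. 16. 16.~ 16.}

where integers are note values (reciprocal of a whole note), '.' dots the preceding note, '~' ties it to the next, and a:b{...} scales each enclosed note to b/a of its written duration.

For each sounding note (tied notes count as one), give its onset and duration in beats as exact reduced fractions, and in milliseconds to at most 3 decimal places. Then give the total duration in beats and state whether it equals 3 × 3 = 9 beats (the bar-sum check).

1) 0.0ms=0b +283.019ms=3/4b
2) 283.019ms=3/4b +283.019ms=3/4b
3) 566.038ms=3/2b +283.019ms=3/4b
4) 849.057ms=9/4b +283.019ms=3/4b
5) 1132.075ms=3b +188.679ms=1/2b
6) 1320.755ms=7/2b +188.679ms=1/2b
7) 1509.434ms=4b +188.679ms=1/2b
8) 1698.113ms=9/2b +283.019ms=3/4b
9) 1981.132ms=21/4b +283.019ms=3/4b
10) 2264.151ms=6b +226.415ms=3/5b
11) 2490.566ms=33/5b +226.415ms=3/5b
12) 2716.981ms=36/5b +226.415ms=3/5b
13) 2943.396ms=39/5b +452.83ms=6/5b
Σ=9b of 9 (159bpm 3/8) — PASS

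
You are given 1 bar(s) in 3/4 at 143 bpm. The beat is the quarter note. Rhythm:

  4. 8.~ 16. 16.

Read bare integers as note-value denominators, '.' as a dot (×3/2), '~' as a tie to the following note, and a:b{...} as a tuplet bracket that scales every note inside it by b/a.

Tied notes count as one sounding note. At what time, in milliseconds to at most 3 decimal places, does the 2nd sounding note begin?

note 2 onset = 3/2b = 629.371ms

1. 0.0ms @ 0 + 629.371ms (3/2)
2. 629.371ms @ 3/2 + 472.028ms (9/8)
3. 1101.399ms @ 21/8 + 157.343ms (3/8)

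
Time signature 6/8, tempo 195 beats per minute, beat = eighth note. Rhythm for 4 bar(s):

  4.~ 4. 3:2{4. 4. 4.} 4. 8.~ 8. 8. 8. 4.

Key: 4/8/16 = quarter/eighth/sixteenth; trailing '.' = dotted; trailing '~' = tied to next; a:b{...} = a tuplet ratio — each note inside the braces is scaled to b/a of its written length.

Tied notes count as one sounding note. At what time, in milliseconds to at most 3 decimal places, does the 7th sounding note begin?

note 7 onset = 18b = 5538.462ms

1. 0.0ms @ 0 + 1846.154ms (6)
2. 1846.154ms @ 6 + 615.385ms (2)
3. 2461.538ms @ 8 + 615.385ms (2)
4. 3076.923ms @ 10 + 615.385ms (2)
5. 3692.308ms @ 12 + 923.077ms (3)
6. 4615.385ms @ 15 + 923.077ms (3)
7. 5538.462ms @ 18 + 461.538ms (3/2)
8. 6000.0ms @ 39/2 + 461.538ms (3/2)
9. 6461.538ms @ 21 + 923.077ms (3)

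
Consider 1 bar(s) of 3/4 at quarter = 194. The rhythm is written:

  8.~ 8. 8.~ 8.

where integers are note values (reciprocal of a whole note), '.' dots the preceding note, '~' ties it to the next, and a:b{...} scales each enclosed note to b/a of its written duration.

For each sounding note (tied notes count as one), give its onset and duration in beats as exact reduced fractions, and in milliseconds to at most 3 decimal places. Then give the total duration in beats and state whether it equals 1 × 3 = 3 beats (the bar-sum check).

1) 0.0ms=0b +463.918ms=3/2b
2) 463.918ms=3/2b +463.918ms=3/2b
Σ=3b of 3 (194bpm 3/4) — PASS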